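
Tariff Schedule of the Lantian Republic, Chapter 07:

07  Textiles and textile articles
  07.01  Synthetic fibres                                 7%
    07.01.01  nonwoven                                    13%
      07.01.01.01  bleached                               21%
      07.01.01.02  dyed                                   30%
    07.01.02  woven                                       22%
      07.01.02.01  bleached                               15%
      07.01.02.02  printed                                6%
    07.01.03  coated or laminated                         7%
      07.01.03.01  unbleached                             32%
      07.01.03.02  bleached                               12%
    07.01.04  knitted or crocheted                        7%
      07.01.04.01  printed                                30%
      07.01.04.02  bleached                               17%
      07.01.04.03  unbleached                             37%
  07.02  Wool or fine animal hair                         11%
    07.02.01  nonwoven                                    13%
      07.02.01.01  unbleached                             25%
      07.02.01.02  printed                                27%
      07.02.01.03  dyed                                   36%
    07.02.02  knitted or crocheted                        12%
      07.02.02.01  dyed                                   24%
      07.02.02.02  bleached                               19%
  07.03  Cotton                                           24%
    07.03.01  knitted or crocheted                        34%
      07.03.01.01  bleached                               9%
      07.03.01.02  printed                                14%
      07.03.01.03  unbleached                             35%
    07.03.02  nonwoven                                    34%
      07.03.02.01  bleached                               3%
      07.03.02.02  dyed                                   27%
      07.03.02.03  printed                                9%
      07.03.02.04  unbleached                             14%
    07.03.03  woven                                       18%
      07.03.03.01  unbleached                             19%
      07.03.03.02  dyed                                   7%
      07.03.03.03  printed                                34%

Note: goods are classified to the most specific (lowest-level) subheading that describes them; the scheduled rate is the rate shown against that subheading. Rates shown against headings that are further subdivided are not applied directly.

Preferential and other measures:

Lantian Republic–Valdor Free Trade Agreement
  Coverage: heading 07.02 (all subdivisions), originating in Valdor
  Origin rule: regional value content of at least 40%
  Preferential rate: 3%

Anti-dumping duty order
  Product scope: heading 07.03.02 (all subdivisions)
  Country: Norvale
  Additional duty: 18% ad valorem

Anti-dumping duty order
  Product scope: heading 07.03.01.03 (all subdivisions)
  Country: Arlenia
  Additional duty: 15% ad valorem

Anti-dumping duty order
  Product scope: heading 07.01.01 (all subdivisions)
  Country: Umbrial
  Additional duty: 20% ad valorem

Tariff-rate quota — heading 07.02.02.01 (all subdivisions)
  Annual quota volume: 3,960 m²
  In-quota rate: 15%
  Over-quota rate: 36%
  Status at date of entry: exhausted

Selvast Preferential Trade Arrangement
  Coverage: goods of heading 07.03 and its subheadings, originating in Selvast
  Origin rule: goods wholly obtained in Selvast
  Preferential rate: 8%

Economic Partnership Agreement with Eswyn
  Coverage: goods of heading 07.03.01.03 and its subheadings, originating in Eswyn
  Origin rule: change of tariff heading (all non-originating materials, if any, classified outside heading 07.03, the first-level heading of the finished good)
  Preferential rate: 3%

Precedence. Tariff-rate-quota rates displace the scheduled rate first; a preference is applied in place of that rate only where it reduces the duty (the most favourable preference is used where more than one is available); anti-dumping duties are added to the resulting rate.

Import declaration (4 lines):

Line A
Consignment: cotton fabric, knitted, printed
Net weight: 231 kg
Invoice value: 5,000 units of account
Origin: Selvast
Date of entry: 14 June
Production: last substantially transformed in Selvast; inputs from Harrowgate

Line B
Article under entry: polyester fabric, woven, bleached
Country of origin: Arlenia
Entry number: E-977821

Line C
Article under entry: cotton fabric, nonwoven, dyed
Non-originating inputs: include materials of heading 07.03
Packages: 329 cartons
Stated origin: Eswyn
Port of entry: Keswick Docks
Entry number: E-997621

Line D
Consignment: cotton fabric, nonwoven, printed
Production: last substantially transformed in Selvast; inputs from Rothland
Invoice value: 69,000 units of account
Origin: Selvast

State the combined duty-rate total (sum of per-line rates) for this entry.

65%

Line A: cotton → 07.03; knitted → 07.03.01; printed → 07.03.01.02. Scheduled 14%. Selvast agreement on 07.03: not wholly obtained. → 14%.
Line B: polyester → 07.01; woven → 07.01.02; bleached → 07.01.02.01. Scheduled 15%. No special measure applies. → 15%.
Line C: cotton → 07.03; nonwoven → 07.03.02; dyed → 07.03.02.02. Scheduled 27%. Eswyn agreement on 07.03.01.03: 07.03.02.02 not covered. → 27%.
Line D: cotton → 07.03; nonwoven → 07.03.02; printed → 07.03.02.03. Scheduled 9%. Selvast agreement on 07.03: not wholly obtained. → 9%.
Sum: 14% + 15% + 27% + 9% = 65%.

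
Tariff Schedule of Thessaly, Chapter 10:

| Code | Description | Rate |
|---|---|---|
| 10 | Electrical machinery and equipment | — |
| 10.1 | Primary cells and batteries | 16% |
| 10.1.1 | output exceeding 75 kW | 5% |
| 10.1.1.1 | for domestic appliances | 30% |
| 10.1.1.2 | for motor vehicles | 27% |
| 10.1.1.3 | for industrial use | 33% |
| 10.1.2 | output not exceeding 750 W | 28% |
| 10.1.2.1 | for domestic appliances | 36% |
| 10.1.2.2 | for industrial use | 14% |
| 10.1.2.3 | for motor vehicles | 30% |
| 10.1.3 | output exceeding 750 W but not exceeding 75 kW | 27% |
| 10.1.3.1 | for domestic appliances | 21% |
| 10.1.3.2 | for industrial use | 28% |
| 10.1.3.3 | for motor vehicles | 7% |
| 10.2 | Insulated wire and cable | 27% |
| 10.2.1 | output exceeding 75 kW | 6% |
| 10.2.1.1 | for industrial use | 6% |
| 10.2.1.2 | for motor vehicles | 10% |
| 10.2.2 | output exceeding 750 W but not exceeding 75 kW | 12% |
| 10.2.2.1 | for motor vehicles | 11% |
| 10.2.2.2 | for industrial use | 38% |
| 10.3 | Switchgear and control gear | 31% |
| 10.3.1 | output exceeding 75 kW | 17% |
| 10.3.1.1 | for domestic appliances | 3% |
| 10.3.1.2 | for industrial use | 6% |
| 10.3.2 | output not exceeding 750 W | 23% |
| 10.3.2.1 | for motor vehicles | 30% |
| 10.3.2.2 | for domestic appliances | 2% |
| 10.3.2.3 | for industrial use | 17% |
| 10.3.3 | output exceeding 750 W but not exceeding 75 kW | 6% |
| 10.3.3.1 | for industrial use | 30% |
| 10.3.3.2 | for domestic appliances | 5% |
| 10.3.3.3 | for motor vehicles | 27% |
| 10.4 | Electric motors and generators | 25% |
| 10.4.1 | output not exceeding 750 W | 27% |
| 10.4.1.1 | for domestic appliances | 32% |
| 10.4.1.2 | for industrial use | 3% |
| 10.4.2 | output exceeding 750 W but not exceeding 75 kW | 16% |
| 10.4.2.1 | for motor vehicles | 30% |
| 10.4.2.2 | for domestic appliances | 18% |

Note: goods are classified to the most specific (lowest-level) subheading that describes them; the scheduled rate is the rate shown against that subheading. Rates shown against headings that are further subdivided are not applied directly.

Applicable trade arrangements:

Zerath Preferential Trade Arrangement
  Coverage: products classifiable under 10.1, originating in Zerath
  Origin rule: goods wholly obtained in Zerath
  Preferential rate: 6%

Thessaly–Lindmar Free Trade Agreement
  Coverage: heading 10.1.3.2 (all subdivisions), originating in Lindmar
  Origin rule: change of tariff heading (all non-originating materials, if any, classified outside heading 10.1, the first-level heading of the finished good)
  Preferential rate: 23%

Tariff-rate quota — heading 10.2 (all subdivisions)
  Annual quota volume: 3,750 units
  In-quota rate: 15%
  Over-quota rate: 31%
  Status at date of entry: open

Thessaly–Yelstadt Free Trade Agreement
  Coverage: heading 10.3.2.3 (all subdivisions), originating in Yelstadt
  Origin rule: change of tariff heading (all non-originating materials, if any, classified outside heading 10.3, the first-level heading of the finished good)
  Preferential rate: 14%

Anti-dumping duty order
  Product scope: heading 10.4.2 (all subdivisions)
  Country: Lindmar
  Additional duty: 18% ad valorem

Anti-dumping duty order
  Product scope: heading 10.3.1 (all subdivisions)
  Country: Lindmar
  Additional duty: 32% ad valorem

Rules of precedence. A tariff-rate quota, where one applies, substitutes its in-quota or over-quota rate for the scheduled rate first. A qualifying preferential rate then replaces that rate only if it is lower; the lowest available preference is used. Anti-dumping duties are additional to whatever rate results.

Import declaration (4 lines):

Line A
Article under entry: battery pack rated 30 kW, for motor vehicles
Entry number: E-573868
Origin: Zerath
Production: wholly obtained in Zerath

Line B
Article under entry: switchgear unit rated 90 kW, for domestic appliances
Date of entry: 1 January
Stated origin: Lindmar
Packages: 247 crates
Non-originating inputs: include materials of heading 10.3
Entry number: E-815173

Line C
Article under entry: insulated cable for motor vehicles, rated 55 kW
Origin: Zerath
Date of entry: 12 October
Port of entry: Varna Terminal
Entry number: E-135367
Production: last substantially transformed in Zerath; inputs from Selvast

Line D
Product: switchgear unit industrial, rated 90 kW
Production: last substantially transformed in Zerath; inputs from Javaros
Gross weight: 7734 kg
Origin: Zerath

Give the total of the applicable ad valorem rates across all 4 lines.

Line A: battery pack → 10.1; rated 30 kW → 10.1.3; for motor vehicles → 10.1.3.3. Scheduled 7%. Zerath agreement on 10.1: wholly obtained → 6% available; preferential 6%. → 6%.
Line B: switchgear unit → 10.3; rated 90 kW → 10.3.1; for domestic appliances → 10.3.1.1. Scheduled 3%. Lindmar agreement on 10.1.3.2: 10.3.1.1 not covered; anti-dumping (Lindmar, 10.3.1): +32%; total 3% + 32% = 35%. → 35%.
Line C: insulated cable → 10.2; rated 55 kW → 10.2.2; for motor vehicles → 10.2.2.1. Scheduled 11%. quota on 10.2 open → in-quota 15%; Zerath agreement on 10.1: 10.2.2.1 not covered. → 15%.
Line D: switchgear unit → 10.3; rated 90 kW → 10.3.1; industrial → 10.3.1.2. Scheduled 6%. Zerath agreement on 10.1: 10.3.1.2 not covered. → 6%.
Sum: 6% + 35% + 15% + 6% = 62%.

62%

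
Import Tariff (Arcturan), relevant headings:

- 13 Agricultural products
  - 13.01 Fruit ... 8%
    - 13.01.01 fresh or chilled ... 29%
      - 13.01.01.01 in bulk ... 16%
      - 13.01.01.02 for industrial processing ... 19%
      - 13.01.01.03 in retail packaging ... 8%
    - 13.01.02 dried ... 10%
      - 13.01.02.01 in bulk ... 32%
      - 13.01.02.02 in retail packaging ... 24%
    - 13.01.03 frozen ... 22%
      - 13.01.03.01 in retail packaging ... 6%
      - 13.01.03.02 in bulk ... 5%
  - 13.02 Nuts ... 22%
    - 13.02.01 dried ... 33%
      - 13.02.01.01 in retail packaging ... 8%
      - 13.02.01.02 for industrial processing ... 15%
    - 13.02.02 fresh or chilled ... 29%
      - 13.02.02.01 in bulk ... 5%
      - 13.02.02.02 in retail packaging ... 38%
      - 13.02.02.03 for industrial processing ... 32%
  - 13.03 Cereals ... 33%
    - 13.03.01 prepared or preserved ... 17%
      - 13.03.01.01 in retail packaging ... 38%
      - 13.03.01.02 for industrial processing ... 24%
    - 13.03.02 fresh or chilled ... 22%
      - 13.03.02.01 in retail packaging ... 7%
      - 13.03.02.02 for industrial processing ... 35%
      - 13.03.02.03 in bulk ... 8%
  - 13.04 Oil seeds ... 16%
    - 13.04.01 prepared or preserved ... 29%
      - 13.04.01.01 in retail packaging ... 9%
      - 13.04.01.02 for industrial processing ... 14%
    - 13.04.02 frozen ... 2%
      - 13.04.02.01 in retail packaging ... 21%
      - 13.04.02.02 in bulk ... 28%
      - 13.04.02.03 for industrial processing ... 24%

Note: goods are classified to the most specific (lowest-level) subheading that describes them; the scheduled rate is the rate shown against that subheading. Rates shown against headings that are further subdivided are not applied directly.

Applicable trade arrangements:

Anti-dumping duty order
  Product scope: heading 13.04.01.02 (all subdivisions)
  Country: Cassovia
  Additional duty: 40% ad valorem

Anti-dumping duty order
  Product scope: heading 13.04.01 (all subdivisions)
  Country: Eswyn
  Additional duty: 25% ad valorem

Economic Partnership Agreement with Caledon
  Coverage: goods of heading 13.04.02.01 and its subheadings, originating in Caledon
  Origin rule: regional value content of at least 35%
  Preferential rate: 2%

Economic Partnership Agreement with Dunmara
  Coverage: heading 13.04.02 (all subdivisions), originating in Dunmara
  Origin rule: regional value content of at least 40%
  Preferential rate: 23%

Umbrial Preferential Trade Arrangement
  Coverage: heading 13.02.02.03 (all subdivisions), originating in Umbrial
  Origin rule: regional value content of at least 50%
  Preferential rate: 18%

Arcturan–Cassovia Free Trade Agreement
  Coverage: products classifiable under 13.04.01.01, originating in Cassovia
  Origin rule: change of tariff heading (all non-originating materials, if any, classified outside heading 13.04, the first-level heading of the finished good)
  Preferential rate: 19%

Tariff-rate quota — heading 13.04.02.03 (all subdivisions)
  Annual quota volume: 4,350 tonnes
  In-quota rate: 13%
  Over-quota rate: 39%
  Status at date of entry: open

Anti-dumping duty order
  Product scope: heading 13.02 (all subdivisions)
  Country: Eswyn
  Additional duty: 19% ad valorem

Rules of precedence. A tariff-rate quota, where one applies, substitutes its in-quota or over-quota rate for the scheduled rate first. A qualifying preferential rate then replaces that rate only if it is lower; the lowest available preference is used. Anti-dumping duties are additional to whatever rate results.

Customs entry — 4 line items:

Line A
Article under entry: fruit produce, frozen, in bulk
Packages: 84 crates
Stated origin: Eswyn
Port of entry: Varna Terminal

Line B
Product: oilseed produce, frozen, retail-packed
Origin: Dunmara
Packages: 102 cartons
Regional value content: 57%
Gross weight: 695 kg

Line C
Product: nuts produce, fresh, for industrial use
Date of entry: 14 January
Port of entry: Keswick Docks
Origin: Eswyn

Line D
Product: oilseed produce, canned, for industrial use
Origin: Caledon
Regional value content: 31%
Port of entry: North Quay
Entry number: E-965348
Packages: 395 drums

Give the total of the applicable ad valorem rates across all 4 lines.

91%

Line A: fruit → 13.01; frozen → 13.01.03; in bulk → 13.01.03.02. Scheduled 5%. No special measure applies. → 5%.
Line B: oilseed → 13.04; frozen → 13.04.02; retail-packed → 13.04.02.01. Scheduled 21%. Dunmara agreement on 13.04.02: RVC ≥ 40% → 23% available; preference 23% not lower than 21% → no reduction. → 21%.
Line C: nuts → 13.02; fresh → 13.02.02; for industrial use → 13.02.02.03. Scheduled 32%. anti-dumping (Eswyn, 13.02): +19%; total 32% + 19% = 51%. → 51%.
Line D: oilseed → 13.04; canned → 13.04.01; for industrial use → 13.04.01.02. Scheduled 14%. Caledon agreement on 13.04.02.01: 13.04.01.02 not covered. → 14%.
Sum: 5% + 21% + 51% + 14% = 91%.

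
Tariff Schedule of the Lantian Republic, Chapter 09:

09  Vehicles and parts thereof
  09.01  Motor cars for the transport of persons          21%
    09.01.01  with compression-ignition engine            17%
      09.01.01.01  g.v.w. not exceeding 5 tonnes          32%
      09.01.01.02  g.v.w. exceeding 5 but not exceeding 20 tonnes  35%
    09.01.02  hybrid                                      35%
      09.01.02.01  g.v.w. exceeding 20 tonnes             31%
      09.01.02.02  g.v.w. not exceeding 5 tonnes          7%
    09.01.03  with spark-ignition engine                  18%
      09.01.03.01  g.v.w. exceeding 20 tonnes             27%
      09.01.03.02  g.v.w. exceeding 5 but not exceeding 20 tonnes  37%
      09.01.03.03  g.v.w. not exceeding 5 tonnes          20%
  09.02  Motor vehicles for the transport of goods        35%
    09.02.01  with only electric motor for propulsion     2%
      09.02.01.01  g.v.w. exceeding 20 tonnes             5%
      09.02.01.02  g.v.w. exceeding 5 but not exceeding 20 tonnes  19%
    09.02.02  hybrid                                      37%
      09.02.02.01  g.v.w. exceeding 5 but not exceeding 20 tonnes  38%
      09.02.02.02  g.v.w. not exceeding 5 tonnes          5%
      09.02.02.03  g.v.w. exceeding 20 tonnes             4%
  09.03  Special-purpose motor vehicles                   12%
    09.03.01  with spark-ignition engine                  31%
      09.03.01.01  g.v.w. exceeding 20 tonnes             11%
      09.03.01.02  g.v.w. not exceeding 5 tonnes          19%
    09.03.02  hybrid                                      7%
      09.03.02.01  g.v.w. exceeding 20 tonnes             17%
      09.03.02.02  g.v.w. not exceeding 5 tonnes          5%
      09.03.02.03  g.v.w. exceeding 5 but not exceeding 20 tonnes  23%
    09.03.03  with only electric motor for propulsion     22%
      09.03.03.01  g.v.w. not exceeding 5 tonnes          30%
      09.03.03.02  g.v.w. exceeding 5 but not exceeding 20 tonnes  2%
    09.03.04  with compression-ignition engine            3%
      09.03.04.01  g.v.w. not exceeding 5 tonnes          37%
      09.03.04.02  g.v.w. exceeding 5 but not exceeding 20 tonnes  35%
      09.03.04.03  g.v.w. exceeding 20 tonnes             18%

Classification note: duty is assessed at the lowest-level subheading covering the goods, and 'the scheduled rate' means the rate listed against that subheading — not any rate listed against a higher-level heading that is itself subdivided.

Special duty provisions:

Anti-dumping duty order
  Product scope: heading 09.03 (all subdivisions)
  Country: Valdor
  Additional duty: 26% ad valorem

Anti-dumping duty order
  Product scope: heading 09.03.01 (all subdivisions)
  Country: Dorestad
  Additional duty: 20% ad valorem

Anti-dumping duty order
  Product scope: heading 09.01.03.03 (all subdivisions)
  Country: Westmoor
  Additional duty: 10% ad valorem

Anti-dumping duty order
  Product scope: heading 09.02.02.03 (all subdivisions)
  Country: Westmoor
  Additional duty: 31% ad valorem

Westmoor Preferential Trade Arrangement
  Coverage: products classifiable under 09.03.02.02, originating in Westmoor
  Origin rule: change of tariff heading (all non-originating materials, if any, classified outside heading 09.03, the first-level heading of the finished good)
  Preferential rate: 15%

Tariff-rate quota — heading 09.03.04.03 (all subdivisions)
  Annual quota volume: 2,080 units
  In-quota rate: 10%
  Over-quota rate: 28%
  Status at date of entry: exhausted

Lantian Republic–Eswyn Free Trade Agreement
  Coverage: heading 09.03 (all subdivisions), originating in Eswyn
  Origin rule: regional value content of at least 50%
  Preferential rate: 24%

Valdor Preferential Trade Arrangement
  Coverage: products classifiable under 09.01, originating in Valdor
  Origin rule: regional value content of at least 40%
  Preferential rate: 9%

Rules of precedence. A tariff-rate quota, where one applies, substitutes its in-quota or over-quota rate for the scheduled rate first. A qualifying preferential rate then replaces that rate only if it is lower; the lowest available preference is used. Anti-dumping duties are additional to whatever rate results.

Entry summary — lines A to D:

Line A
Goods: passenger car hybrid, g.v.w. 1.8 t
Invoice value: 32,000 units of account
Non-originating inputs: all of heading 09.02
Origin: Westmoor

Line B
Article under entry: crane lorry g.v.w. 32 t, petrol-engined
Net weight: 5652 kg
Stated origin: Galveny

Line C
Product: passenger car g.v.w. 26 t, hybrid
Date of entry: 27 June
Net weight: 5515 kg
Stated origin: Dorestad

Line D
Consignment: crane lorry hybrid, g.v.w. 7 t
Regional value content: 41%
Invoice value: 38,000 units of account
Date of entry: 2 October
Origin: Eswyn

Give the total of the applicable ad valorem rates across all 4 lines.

Line A: passenger car → 09.01; hybrid → 09.01.02; g.v.w. 1.8 t → 09.01.02.02. Scheduled 7%. Westmoor agreement on 09.03.02.02: 09.01.02.02 not covered. → 7%.
Line B: crane lorry → 09.03; petrol-engined → 09.03.01; g.v.w. 32 t → 09.03.01.01. Scheduled 11%. No special measure applies. → 11%.
Line C: passenger car → 09.01; hybrid → 09.01.02; g.v.w. 26 t → 09.01.02.01. Scheduled 31%. No special measure applies. → 31%.
Line D: crane lorry → 09.03; hybrid → 09.03.02; g.v.w. 7 t → 09.03.02.03. Scheduled 23%. Eswyn agreement on 09.03: RVC < 50%. → 23%.
Sum: 7% + 11% + 31% + 23% = 72%.

72%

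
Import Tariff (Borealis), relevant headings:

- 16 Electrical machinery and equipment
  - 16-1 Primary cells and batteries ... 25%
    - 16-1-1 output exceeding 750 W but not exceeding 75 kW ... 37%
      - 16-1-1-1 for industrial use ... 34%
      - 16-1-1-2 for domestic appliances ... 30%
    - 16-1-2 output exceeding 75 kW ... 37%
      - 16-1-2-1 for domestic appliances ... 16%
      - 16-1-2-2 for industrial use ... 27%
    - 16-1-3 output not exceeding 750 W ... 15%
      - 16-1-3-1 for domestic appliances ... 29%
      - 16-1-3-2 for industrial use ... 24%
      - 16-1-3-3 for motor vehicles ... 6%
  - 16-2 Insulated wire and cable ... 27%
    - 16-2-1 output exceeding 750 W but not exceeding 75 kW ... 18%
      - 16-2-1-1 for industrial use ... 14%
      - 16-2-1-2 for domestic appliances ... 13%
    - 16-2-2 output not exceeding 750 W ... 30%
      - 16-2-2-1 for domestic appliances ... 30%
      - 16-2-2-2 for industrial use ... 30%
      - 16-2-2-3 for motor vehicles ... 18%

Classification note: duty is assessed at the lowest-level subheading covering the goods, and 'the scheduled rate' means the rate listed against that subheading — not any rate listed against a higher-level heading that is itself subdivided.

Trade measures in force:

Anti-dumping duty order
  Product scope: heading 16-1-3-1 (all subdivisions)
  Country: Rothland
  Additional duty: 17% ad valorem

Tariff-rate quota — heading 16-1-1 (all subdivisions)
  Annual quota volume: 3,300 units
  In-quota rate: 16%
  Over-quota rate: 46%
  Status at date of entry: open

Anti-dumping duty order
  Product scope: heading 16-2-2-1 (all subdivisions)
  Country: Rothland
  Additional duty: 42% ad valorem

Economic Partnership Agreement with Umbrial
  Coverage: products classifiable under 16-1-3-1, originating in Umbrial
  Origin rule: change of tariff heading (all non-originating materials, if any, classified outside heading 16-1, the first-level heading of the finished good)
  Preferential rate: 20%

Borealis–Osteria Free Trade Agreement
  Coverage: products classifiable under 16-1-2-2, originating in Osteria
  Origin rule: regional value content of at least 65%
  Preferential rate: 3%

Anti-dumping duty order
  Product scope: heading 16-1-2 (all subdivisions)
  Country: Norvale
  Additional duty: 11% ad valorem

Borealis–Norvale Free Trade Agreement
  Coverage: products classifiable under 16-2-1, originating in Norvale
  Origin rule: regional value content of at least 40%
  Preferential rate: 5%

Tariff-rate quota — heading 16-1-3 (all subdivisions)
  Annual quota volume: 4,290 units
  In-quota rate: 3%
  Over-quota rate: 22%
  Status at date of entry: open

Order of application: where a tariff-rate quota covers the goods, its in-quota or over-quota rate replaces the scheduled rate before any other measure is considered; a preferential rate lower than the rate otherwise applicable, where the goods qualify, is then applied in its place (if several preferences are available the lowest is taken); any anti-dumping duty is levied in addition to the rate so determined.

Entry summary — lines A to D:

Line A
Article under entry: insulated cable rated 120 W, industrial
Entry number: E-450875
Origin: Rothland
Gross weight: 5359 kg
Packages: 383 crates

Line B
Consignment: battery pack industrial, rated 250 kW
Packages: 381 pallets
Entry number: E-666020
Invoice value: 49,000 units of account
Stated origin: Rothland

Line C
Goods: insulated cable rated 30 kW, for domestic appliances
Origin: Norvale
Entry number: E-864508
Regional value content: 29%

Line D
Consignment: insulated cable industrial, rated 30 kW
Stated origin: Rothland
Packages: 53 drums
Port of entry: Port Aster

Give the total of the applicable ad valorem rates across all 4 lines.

84%

Line A: insulated cable → 16-2; rated 120 W → 16-2-2; industrial → 16-2-2-2. Scheduled 30%. No special measure applies. → 30%.
Line B: battery pack → 16-1; rated 250 kW → 16-1-2; industrial → 16-1-2-2. Scheduled 27%. No special measure applies. → 27%.
Line C: insulated cable → 16-2; rated 30 kW → 16-2-1; for domestic appliances → 16-2-1-2. Scheduled 13%. Norvale agreement on 16-2-1: RVC < 40%. → 13%.
Line D: insulated cable → 16-2; rated 30 kW → 16-2-1; industrial → 16-2-1-1. Scheduled 14%. No special measure applies. → 14%.
Sum: 30% + 27% + 13% + 14% = 84%.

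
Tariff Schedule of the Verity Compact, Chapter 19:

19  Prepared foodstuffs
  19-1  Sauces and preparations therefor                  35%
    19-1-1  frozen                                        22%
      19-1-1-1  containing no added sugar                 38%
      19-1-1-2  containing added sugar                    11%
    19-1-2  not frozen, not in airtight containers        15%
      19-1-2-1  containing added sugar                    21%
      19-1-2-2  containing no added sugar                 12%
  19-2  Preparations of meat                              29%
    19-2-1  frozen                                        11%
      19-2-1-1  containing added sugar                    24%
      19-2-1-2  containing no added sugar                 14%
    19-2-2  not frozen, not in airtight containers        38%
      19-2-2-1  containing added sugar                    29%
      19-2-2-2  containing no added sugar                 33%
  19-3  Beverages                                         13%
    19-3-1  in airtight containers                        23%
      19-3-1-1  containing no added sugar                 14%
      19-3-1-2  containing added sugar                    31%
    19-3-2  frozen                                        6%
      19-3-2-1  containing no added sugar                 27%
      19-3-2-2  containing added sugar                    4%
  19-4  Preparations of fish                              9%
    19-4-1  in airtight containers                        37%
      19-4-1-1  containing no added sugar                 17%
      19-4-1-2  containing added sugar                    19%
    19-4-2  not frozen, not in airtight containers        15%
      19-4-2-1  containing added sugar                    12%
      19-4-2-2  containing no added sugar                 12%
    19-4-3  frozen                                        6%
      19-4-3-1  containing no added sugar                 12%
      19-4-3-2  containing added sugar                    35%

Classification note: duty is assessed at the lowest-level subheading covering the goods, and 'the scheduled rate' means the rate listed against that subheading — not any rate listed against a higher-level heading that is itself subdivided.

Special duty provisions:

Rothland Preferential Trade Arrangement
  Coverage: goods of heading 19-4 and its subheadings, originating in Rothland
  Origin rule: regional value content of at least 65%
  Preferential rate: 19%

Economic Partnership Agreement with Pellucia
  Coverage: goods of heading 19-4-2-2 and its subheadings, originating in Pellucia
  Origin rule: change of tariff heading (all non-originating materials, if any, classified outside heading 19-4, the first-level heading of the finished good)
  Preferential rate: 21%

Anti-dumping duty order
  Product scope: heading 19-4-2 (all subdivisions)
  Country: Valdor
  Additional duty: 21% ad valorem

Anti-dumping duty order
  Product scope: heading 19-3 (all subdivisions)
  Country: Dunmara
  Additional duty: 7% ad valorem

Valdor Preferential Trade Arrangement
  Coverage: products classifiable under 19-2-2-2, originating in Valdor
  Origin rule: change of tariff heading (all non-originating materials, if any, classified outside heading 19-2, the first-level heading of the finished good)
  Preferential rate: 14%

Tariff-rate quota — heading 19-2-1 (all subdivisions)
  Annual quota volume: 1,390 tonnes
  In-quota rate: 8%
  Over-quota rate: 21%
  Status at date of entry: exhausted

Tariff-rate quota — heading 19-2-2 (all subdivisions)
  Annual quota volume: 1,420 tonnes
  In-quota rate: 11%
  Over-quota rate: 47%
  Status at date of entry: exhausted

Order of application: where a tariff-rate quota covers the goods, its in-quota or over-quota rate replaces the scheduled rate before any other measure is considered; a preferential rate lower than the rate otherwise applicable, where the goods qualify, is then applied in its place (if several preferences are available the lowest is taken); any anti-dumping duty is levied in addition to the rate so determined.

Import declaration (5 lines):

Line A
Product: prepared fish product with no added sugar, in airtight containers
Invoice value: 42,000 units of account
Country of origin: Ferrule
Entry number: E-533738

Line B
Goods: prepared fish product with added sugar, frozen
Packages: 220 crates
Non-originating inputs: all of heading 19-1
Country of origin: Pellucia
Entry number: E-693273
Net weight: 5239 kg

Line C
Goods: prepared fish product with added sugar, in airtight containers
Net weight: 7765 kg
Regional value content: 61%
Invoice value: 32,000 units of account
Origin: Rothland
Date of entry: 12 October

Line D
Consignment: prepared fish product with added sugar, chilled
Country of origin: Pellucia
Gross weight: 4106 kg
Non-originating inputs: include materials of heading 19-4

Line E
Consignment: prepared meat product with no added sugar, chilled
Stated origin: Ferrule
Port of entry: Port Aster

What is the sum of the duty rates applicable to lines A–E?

130%

Line A: prepared fish product → 19-4; in airtight containers → 19-4-1; with no added sugar → 19-4-1-1. Scheduled 17%. No special measure applies. → 17%.
Line B: prepared fish product → 19-4; frozen → 19-4-3; with added sugar → 19-4-3-2. Scheduled 35%. Pellucia agreement on 19-4-2-2: 19-4-3-2 not covered. → 35%.
Line C: prepared fish product → 19-4; in airtight containers → 19-4-1; with added sugar → 19-4-1-2. Scheduled 19%. Rothland agreement on 19-4: RVC < 65%. → 19%.
Line D: prepared fish product → 19-4; chilled → 19-4-2; with added sugar → 19-4-2-1. Scheduled 12%. Pellucia agreement on 19-4-2-2: 19-4-2-1 not covered. → 12%.
Line E: prepared meat product → 19-2; chilled → 19-2-2; with no added sugar → 19-2-2-2. Scheduled 33%. quota on 19-2-2 exhausted → over-quota 47%. → 47%.
Sum: 17% + 35% + 19% + 12% + 47% = 130%.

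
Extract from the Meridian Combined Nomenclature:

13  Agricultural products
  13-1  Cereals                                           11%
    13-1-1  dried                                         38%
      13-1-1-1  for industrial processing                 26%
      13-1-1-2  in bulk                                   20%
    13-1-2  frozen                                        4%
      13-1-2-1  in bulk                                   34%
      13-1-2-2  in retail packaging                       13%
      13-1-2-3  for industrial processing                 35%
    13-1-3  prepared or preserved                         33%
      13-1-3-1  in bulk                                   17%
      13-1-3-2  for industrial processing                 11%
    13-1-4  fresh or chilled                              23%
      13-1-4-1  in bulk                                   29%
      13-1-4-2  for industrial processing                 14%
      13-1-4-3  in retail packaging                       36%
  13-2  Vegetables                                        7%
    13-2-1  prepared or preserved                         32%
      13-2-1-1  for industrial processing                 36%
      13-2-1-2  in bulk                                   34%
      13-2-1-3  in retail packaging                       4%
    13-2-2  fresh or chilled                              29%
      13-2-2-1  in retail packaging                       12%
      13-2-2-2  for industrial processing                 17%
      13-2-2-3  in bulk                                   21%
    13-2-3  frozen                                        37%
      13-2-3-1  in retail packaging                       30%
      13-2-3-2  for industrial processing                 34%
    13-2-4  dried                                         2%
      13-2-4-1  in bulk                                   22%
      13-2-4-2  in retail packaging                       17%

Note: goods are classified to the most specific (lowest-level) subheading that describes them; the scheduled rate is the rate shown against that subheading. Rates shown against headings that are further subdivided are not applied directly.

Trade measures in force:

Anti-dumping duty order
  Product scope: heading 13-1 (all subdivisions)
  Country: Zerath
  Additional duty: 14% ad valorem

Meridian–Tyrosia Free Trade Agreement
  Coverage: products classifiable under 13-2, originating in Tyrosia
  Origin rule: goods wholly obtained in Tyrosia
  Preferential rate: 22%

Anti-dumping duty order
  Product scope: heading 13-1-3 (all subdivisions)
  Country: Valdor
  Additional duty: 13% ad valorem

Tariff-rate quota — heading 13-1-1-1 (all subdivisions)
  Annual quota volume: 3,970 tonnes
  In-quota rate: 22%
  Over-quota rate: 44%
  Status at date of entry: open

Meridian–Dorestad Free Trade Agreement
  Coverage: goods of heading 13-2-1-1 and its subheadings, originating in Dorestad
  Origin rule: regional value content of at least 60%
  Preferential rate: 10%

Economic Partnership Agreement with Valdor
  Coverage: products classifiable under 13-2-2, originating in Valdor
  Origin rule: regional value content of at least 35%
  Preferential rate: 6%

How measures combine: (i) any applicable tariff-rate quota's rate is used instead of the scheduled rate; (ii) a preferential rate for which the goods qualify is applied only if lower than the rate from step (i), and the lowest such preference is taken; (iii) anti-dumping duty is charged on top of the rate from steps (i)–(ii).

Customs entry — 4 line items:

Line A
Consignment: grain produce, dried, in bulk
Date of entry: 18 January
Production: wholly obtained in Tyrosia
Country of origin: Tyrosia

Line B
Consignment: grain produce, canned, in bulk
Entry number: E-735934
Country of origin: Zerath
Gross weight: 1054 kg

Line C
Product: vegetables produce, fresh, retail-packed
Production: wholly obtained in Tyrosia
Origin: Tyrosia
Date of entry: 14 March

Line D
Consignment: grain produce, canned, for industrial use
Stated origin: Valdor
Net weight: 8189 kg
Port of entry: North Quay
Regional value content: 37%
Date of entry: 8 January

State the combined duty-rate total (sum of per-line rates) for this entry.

Line A: grain → 13-1; dried → 13-1-1; in bulk → 13-1-1-2. Scheduled 20%. Tyrosia agreement on 13-2: 13-1-1-2 not covered. → 20%.
Line B: grain → 13-1; canned → 13-1-3; in bulk → 13-1-3-1. Scheduled 17%. anti-dumping (Zerath, 13-1): +14%; total 17% + 14% = 31%. → 31%.
Line C: vegetables → 13-2; fresh → 13-2-2; retail-packed → 13-2-2-1. Scheduled 12%. Tyrosia agreement on 13-2: wholly obtained → 22% available; preference 22% not lower than 12% → no reduction. → 12%.
Line D: grain → 13-1; canned → 13-1-3; for industrial use → 13-1-3-2. Scheduled 11%. Valdor agreement on 13-2-2: 13-1-3-2 not covered; anti-dumping (Valdor, 13-1-3): +13%; total 11% + 13% = 24%. → 24%.
Sum: 20% + 31% + 12% + 24% = 87%.

87%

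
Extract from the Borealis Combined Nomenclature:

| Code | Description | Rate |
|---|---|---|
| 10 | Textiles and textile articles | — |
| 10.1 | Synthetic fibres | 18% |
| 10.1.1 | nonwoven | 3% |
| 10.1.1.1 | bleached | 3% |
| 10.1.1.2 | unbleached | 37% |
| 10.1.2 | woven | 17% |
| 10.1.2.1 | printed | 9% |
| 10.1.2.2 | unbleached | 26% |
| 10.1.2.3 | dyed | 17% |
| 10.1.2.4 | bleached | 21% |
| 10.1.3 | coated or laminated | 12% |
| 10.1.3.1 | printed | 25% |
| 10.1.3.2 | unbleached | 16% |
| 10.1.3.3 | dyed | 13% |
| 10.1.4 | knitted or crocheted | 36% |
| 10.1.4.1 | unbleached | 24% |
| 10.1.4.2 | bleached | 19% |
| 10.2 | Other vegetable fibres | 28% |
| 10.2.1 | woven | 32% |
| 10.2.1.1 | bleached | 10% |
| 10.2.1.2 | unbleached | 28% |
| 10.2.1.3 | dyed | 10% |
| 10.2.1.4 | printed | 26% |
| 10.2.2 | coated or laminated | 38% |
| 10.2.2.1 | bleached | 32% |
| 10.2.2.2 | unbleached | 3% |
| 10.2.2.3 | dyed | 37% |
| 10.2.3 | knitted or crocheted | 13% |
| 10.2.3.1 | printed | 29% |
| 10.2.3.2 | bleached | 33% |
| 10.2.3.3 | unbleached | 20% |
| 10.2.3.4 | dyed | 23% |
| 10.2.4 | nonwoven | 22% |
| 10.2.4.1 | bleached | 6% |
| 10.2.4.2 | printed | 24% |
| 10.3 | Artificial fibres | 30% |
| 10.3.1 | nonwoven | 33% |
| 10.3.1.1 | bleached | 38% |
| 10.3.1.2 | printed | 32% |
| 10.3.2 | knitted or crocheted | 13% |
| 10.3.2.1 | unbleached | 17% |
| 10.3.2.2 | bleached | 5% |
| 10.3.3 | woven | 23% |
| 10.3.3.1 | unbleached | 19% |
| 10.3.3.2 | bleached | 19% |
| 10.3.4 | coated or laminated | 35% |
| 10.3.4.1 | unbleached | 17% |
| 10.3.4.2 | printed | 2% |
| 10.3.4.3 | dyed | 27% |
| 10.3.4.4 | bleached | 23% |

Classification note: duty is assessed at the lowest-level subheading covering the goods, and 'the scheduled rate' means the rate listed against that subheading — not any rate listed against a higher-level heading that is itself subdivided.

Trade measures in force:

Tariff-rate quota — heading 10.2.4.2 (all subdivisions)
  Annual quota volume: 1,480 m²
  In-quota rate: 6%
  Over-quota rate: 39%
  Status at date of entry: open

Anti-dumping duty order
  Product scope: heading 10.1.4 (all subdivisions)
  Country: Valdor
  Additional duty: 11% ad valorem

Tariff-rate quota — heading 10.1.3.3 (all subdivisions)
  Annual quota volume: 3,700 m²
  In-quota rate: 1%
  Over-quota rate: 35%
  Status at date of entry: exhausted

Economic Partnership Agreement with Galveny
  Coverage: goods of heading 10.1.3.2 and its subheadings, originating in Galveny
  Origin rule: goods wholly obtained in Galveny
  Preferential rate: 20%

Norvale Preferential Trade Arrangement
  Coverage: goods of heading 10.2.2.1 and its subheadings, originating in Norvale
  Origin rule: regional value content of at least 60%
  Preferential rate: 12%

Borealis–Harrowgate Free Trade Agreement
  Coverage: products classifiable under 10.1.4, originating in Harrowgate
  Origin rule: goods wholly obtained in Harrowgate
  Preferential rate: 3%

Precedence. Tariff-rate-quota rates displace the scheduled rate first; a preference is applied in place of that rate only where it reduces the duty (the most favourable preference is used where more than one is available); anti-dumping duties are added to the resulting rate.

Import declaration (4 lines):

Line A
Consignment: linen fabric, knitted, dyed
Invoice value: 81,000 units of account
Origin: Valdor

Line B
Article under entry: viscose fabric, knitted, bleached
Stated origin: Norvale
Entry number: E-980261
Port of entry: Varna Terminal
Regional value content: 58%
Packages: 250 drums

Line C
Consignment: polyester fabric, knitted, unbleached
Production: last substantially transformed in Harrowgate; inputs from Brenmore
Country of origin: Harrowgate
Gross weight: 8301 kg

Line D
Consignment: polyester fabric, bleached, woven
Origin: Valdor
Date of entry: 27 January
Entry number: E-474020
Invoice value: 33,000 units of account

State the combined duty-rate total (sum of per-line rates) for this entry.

Line A: linen → 10.2; knitted → 10.2.3; dyed → 10.2.3.4. Scheduled 23%. No special measure applies. → 23%.
Line B: viscose → 10.3; knitted → 10.3.2; bleached → 10.3.2.2. Scheduled 5%. Norvale agreement on 10.2.2.1: 10.3.2.2 not covered. → 5%.
Line C: polyester → 10.1; knitted → 10.1.4; unbleached → 10.1.4.1. Scheduled 24%. Harrowgate agreement on 10.1.4: not wholly obtained. → 24%.
Line D: polyester → 10.1; woven → 10.1.2; bleached → 10.1.2.4. Scheduled 21%. No special measure applies. → 21%.
Sum: 23% + 5% + 24% + 21% = 73%.

73%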